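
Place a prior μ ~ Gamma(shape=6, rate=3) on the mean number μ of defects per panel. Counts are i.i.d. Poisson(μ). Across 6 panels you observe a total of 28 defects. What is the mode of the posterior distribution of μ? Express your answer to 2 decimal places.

Σxᵢ = 28, n = 6.
Posterior ∝ μ^5e^(−3μ) · μ^28e^(−6μ) = μ^33e^(−9μ), i.e. Gamma(shape=34, rate=9).
The mode of a Gamma(a, b) with a ≥ 1 (shape–rate) is (a−1)/b = 33/9 ≈ 3.67.

μ̂_MAP = 3.67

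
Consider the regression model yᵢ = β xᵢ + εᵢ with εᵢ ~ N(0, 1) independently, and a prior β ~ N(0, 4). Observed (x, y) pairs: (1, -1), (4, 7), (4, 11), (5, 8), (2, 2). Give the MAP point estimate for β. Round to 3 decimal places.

β̂_MAP = 1.847

log p(β | y) = −Σ(yᵢ − βxᵢ)²/(2·1) − β²/(2·4) + const.
Setting the derivative to zero: Σxᵢ(yᵢ − βxᵢ)/1 − β/4 = 0, so β = Σxᵢyᵢ / (Σxᵢ² + σ²/τ²).
Σxᵢyᵢ = 1·(-1) + 4·7 + 4·11 + 5·8 + 2·2 = 115; Σxᵢ² = 62; σ²/τ² = 0.25.
β̂_MAP = 115 / (62 + 0.25) = 115/62.25 ≈ 1.847.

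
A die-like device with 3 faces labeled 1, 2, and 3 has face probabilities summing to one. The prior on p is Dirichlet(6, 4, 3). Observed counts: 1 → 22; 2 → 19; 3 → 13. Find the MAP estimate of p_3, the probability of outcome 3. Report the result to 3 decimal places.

The posterior is Dirichlet(αᵢ + nᵢ) = Dirichlet(28, 23, 16).
For a Dirichlet(a₁,…,a_K) with all aᵢ > 1, the mode has j-th component (aⱼ − 1)/(Σaᵢ − K).
Here Σaᵢ = 67 and K = 3, so p_3 = (16 − 1)/(67 − 3) = 15/64 ≈ 0.234.

MAP estimate: 0.234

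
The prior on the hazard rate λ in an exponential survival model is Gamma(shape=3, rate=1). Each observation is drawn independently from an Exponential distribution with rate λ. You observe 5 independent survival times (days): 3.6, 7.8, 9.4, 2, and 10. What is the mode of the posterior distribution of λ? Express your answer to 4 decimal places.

λ̂_MAP = 0.2071

The Exponential(rate=λ) likelihood is ∝ λ^n e^(−λΣtᵢ). Here n = 5 and Σtᵢ = 3.6 + 7.8 + 9.4 + 2 + 10 = 32.8.
Posterior ∝ λ^2e^(−1λ) · λ^5e^(−32.8λ) = λ^7e^(−33.8λ), i.e. Gamma(8, 33.8).
Mode = (a−1)/b = 7/33.8 ≈ 0.2071.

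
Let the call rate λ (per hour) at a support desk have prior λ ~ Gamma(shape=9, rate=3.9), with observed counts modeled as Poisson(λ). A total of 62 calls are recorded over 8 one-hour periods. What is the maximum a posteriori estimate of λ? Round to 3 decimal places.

Σxᵢ = 62, n = 8.
Posterior ∝ λ^8e^(−3.9λ) · λ^62e^(−8λ) = λ^70e^(−11.9λ), i.e. Gamma(shape=71, rate=11.9).
The mode of a Gamma(a, b) with a ≥ 1 (shape–rate) is (a−1)/b = 70/11.9 ≈ 5.882.

λ̂_MAP = 5.882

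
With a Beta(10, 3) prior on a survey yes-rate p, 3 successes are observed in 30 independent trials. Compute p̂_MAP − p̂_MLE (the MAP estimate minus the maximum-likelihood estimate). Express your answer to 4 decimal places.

Posterior is Beta(13, 30); MAP = (13−1)/(43−2) = 12/41 ≈ 0.29268.
MLE ignores the prior: p̂_MLE = k/n = 3/30 ≈ 0.10000.
Difference = 12/41 − 3/30 = 79/410 ≈ 0.1927.

MAP − MLE = 0.1927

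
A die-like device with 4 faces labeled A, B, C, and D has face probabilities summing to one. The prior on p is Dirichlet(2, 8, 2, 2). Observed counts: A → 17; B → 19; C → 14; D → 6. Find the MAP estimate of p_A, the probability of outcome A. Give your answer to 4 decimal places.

The posterior is Dirichlet(αᵢ + nᵢ) = Dirichlet(19, 27, 16, 8).
For a Dirichlet(a₁,…,a_K) with all aᵢ > 1, the mode has j-th component (aⱼ − 1)/(Σaᵢ − K).
Here Σaᵢ = 70 and K = 4, so p_A = (19 − 1)/(70 − 4) = 18/66 ≈ 0.2727.

MAP estimate of p_A = 0.2727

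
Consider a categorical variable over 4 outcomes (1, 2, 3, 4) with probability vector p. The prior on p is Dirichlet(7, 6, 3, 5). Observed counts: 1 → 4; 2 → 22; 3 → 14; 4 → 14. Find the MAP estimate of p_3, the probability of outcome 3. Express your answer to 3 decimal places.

The posterior is Dirichlet(αᵢ + nᵢ) = Dirichlet(11, 28, 17, 19).
For a Dirichlet(a₁,…,a_K) with all aᵢ > 1, the mode has j-th component (aⱼ − 1)/(Σaᵢ − K).
Here Σaᵢ = 75 and K = 4, so p_3 = (17 − 1)/(75 − 4) = 16/71 ≈ 0.225.

MAP estimate: 0.225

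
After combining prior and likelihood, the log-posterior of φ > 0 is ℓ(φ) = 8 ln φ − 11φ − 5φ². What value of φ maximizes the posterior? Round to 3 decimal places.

ℓ'(φ) = 8/φ − 11 − 10φ. Setting this to zero and multiplying by φ: 10φ² + 11φ − 8 = 0.
φ = (−11 + √(11² + 4·10·8)) / (2·10) = (−11 + √441) / 20 = (−11 + 21)/20 = 1/2.
ℓ''(φ) = −8/φ² − 10 < 0, confirming a maximum.

φ̂_MAP = 0.500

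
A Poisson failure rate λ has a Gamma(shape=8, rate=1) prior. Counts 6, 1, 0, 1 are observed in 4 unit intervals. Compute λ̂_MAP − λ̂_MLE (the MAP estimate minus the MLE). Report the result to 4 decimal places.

MAP − MLE = 1.0000

Σxᵢ = 8. Posterior is Gamma(16, 5); MAP = (16−1)/5 = 15/5 ≈ 3.00000.
MLE = x̄ = 8/4 ≈ 2.00000.
Difference = 15/5 − 8/4 = 1 ≈ 1.0000.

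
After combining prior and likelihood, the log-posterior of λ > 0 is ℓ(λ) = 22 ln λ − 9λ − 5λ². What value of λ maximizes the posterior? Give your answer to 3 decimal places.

ℓ'(λ) = 22/λ − 9 − 10λ. Setting this to zero and multiplying by λ: 10λ² + 9λ − 22 = 0.
λ = (−9 + √(9² + 4·10·22)) / (2·10) = (−9 + √961) / 20 = (−9 + 31)/20 = 11/10.
ℓ''(λ) = −22/λ² − 10 < 0, confirming a maximum.

λ̂_MAP = 1.100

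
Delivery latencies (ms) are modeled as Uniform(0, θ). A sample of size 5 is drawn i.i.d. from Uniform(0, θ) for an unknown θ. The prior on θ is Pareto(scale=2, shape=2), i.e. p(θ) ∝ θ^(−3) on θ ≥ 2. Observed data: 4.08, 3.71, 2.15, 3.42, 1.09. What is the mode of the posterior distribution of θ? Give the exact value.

θ̂_MAP = 4.08

The Uniform(0, θ) likelihood is θ^(−n) for θ ≥ max(xᵢ), zero otherwise. Here max(xᵢ) = 4.08.
Posterior ∝ θ^(−3) · θ^(−5) = θ^(−8) on θ ≥ max(2, 4.08) = 4.08.
This density is strictly decreasing in θ, so the posterior mode lies at the lower boundary of the support.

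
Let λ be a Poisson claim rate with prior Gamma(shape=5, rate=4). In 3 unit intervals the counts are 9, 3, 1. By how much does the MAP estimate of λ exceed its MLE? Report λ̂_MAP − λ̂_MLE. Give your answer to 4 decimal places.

Σxᵢ = 13. Posterior is Gamma(18, 7); MAP = (18−1)/7 = 17/7 ≈ 2.42857.
MLE = x̄ = 13/3 ≈ 4.33333.
Difference = 17/7 − 13/3 = -40/21 ≈ -1.9048.

MAP − MLE = -1.9048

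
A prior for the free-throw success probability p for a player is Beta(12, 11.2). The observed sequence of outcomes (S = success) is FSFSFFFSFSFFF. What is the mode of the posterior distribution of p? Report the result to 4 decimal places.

Prior: Beta(12, 11.2).
Data: 4 successes in 13 trials (from the sequence). The binomial likelihood contributes p^4(1−p)^9, so the posterior is Beta(12+4, 11.2+9) = Beta(16, 20.2).
For Beta(a, b) with a, b > 1 the mode is (a−1)/(a+b−2) = 15/34.2 ≈ 0.4386.

p̂_MAP = 0.4386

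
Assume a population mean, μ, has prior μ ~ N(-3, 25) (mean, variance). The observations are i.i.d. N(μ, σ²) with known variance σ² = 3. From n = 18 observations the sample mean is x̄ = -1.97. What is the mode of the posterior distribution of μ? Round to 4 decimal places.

μ̂_MAP = -1.9768

n = 18, x̄ = -1.97.
For a Normal prior and Normal likelihood with known variance, the posterior is Normal; its mode equals its mean, the precision-weighted average.
Prior precision 1/σ₀² = 1/25 = 0.04; data precision n/σ² = 18/3 = 6.
μ̂ = (0.04·(-3) + 6·(-1.97)) / (0.04 + 6) = (-11.94)/6.04 = -597/302 ≈ -1.9768.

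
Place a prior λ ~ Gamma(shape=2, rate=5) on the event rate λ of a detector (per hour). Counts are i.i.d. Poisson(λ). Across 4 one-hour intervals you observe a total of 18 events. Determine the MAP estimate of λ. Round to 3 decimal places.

λ̂_MAP = 2.111

Σxᵢ = 18, n = 4.
Posterior ∝ λe^(−5λ) · λ^18e^(−4λ) = λ^19e^(−9λ), i.e. Gamma(shape=20, rate=9).
The mode of a Gamma(a, b) with a ≥ 1 (shape–rate) is (a−1)/b = 19/9 ≈ 2.111.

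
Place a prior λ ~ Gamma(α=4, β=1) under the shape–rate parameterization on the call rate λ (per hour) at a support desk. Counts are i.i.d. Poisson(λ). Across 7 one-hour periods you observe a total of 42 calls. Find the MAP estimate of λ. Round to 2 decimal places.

λ̂_MAP = 5.63

Σxᵢ = 42, n = 7.
Posterior ∝ λ^3e^(−1λ) · λ^42e^(−7λ) = λ^45e^(−8λ), i.e. Gamma(shape=46, rate=8).
The mode of a Gamma(a, b) with a ≥ 1 (shape–rate) is (a−1)/b = 45/8 ≈ 5.63.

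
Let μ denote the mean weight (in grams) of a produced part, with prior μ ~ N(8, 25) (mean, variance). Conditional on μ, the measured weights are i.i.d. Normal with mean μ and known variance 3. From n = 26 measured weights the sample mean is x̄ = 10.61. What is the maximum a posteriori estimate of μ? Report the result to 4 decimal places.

μ̂_MAP = 10.5980

n = 26, x̄ = 10.61.
For a Normal prior and Normal likelihood with known variance, the posterior is Normal; its mode equals its mean, the precision-weighted average.
Prior precision 1/σ₀² = 1/25 = 0.04; data precision n/σ² = 26/3.
μ̂ = (0.04·8 + (26/3)·10.61) / (0.04 + 26/3) = (13841/150)/(653/75) = 13841/1306 ≈ 10.5980.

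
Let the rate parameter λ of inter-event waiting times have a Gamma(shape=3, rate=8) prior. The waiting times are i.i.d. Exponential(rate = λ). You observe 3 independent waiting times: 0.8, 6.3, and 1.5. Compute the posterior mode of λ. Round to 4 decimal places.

λ̂_MAP = 0.3012

The Exponential(rate=λ) likelihood is ∝ λ^n e^(−λΣtᵢ). Here n = 3 and Σtᵢ = 0.8 + 6.3 + 1.5 = 8.6.
Posterior ∝ λ^2e^(−8λ) · λ^3e^(−8.6λ) = λ^5e^(−16.6λ), i.e. Gamma(6, 16.6).
Mode = (a−1)/b = 5/16.6 ≈ 0.3012.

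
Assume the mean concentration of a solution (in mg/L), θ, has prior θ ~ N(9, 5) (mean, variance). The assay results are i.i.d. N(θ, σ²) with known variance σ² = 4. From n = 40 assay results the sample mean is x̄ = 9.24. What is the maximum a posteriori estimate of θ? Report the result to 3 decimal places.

θ̂_MAP = 9.235

n = 40, x̄ = 9.24.
For a Normal prior and Normal likelihood with known variance, the posterior is Normal; its mode equals its mean, the precision-weighted average.
Prior precision 1/σ₀² = 1/5 = 0.2; data precision n/σ² = 40/4 = 10.
θ̂ = (0.2·9 + 10·9.24) / (0.2 + 10) = 94.2/10.2 = 157/17 ≈ 9.235.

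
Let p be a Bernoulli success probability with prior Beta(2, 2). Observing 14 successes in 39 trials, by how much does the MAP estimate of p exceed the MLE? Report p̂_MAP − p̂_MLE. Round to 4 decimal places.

Posterior is Beta(16, 27); MAP = (16−1)/(43−2) = 15/41 ≈ 0.36585.
MLE ignores the prior: p̂_MLE = k/n = 14/39 ≈ 0.35897.
Difference = 15/41 − 14/39 = 11/1599 ≈ 0.0069.

MAP − MLE = 0.0069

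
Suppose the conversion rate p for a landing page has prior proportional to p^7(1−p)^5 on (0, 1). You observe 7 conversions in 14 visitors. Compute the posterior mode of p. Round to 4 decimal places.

p̂_MAP = 0.5385

The prior density ∝ p^7(1−p)^5 is the kernel of Beta(8, 6).
Data: 7 successes in 14 trials. The binomial likelihood contributes p^7(1−p)^7, so the posterior is Beta(8+7, 6+7) = Beta(15, 13).
For Beta(a, b) with a, b > 1 the mode is (a−1)/(a+b−2) = 14/26 ≈ 0.5385.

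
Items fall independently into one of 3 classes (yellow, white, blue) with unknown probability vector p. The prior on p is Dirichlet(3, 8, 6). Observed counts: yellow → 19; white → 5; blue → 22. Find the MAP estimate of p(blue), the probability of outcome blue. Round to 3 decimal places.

MAP estimate of p(blue) = 0.450

The posterior is Dirichlet(αᵢ + nᵢ) = Dirichlet(22, 13, 28).
For a Dirichlet(a₁,…,a_K) with all aᵢ > 1, the mode has j-th component (aⱼ − 1)/(Σaᵢ − K).
Here Σaᵢ = 63 and K = 3, so p(blue) = (28 − 1)/(63 − 3) = 27/60 ≈ 0.450.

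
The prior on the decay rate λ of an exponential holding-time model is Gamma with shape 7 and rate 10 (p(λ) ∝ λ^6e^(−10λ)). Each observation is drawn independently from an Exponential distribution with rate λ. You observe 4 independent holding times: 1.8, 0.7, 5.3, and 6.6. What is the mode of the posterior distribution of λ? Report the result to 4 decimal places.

The Exponential(rate=λ) likelihood is ∝ λ^n e^(−λΣtᵢ). Here n = 4 and Σtᵢ = 1.8 + 0.7 + 5.3 + 6.6 = 14.4.
Posterior ∝ λ^6e^(−10λ) · λ^4e^(−14.4λ) = λ^10e^(−24.4λ), i.e. Gamma(11, 24.4).
Mode = (a−1)/b = 10/24.4 ≈ 0.4098.

λ̂_MAP = 0.4098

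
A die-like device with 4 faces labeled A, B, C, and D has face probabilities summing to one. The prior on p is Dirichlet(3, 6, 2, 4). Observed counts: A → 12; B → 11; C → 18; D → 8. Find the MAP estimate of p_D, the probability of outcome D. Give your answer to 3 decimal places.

MAP estimate of p_D = 0.183

The posterior is Dirichlet(αᵢ + nᵢ) = Dirichlet(15, 17, 20, 12).
For a Dirichlet(a₁,…,a_K) with all aᵢ > 1, the mode has j-th component (aⱼ − 1)/(Σaᵢ − K).
Here Σaᵢ = 64 and K = 4, so p_D = (12 − 1)/(64 − 4) = 11/60 ≈ 0.183.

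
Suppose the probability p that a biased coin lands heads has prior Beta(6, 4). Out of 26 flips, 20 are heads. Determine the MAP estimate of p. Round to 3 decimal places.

Prior: Beta(6, 4).
Data: 20 successes in 26 trials. The binomial likelihood contributes p^20(1−p)^6, so the posterior is Beta(6+20, 4+6) = Beta(26, 10).
For Beta(a, b) with a, b > 1 the mode is (a−1)/(a+b−2) = 25/34 ≈ 0.735.

p̂_MAP = 0.735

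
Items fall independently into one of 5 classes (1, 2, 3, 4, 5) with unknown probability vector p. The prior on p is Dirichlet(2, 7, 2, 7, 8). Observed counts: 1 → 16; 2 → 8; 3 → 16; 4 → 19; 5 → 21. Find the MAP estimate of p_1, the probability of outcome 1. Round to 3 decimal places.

MAP estimate: 0.168

The posterior is Dirichlet(αᵢ + nᵢ) = Dirichlet(18, 15, 18, 26, 29).
For a Dirichlet(a₁,…,a_K) with all aᵢ > 1, the mode has j-th component (aⱼ − 1)/(Σaᵢ − K).
Here Σaᵢ = 106 and K = 5, so p_1 = (18 − 1)/(106 − 5) = 17/101 ≈ 0.168.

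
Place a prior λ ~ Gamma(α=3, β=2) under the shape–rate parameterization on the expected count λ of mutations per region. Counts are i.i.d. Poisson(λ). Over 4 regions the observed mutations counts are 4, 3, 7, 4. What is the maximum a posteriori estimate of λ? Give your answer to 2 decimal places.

Σxᵢ = 4+3+7+4 = 18, with n = 4.
Posterior ∝ λ^2e^(−2λ) · λ^18e^(−4λ) = λ^20e^(−6λ), i.e. Gamma(shape=21, rate=6).
The mode of a Gamma(a, b) with a ≥ 1 (shape–rate) is (a−1)/b = 20/6 ≈ 3.33.

λ̂_MAP = 3.33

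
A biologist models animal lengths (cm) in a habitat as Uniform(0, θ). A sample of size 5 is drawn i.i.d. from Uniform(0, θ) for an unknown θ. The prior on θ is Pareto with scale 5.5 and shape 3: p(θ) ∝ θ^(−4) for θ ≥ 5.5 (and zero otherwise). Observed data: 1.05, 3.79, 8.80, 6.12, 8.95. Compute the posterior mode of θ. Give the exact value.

The Uniform(0, θ) likelihood is θ^(−n) for θ ≥ max(xᵢ), zero otherwise. Here max(xᵢ) = 8.95.
Posterior ∝ θ^(−4) · θ^(−5) = θ^(−9) on θ ≥ max(5.5, 8.95) = 8.95.
This density is strictly decreasing in θ, so the posterior mode lies at the lower boundary of the support.

θ̂_MAP = 8.95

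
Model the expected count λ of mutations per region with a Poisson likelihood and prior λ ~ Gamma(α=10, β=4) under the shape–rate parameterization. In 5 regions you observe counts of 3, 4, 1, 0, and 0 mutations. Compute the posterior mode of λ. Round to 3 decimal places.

λ̂_MAP = 1.889

Σxᵢ = 3+4+1+0+0 = 8, with n = 5.
Posterior ∝ λ^9e^(−4λ) · λ^8e^(−5λ) = λ^17e^(−9λ), i.e. Gamma(shape=18, rate=9).
The mode of a Gamma(a, b) with a ≥ 1 (shape–rate) is (a−1)/b = 17/9 ≈ 1.889.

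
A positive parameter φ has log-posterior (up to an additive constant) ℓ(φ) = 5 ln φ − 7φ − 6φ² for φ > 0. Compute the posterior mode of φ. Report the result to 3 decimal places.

ℓ'(φ) = 5/φ − 7 − 12φ. Setting this to zero and multiplying by φ: 12φ² + 7φ − 5 = 0.
φ = (−7 + √(7² + 4·12·5)) / (2·12) = (−7 + √289) / 24 = (−7 + 17)/24 = 5/12.
ℓ''(φ) = −5/φ² − 12 < 0, confirming a maximum.

φ̂_MAP = 0.417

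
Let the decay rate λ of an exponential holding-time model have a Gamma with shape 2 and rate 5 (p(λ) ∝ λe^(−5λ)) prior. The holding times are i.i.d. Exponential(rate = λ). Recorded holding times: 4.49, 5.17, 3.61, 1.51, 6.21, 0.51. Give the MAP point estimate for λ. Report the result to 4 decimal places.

λ̂_MAP = 0.2642

The Exponential(rate=λ) likelihood is ∝ λ^n e^(−λΣtᵢ). Here n = 6 and Σtᵢ = 4.49 + 5.17 + 3.61 + 1.51 + 6.21 + 0.51 = 21.50.
Posterior ∝ λe^(−5λ) · λ^6e^(−21.50λ) = λ^7e^(−26.50λ), i.e. Gamma(8, 26.50).
Mode = (a−1)/b = 7/26.50 ≈ 0.2642.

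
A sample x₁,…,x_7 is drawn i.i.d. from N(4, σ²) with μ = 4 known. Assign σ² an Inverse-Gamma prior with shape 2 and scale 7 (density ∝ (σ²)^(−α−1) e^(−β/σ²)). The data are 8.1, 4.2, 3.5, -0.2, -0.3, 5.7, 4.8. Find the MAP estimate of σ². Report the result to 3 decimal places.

σ̂²_MAP = 5.443

Sum of squared deviations about the known mean: SS = (8.1−4)² + (4.2−4)² + (3.5−4)² + (-0.2−4)² + (-0.3−4)² + (5.7−4)² + (4.8−4)² = 56.76.
The Normal likelihood contributes (σ²)^(−n/2) exp(−SS/(2σ²)), so the posterior is Inverse-Gamma(α + n/2, β + SS/2) = Inverse-Gamma(5.5, 35.38).
The mode of Inverse-Gamma(a, b) is b/(a+1) = 35.38/6.5 ≈ 5.443.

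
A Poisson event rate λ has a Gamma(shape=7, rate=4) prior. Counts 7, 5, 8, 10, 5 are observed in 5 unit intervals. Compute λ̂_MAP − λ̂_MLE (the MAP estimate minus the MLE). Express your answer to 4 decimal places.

MAP − MLE = -2.4444

Σxᵢ = 35. Posterior is Gamma(42, 9); MAP = (42−1)/9 = 41/9 ≈ 4.55556.
MLE = x̄ = 35/5 ≈ 7.00000.
Difference = 41/9 − 35/5 = -22/9 ≈ -2.4444.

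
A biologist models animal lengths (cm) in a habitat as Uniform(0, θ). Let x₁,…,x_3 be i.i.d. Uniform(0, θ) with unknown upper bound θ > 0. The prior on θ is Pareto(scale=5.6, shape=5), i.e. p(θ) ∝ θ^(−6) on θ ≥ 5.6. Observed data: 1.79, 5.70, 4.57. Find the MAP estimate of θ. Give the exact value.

The Uniform(0, θ) likelihood is θ^(−n) for θ ≥ max(xᵢ), zero otherwise. Here max(xᵢ) = 5.70.
Posterior ∝ θ^(−6) · θ^(−3) = θ^(−9) on θ ≥ max(5.6, 5.70) = 5.70.
This density is strictly decreasing in θ, so the posterior mode lies at the lower boundary of the support.

θ̂_MAP = 5.70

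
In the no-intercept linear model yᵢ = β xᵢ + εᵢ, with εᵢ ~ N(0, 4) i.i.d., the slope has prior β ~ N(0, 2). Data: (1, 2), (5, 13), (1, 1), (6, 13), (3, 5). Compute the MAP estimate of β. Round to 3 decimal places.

log p(β | y) = −Σ(yᵢ − βxᵢ)²/(2·4) − β²/(2·2) + const.
Setting the derivative to zero: Σxᵢ(yᵢ − βxᵢ)/4 − β/2 = 0, so β = Σxᵢyᵢ / (Σxᵢ² + σ²/τ²).
Σxᵢyᵢ = 1·2 + 5·13 + 1·1 + 6·13 + 3·5 = 161; Σxᵢ² = 72; σ²/τ² = 2.
β̂_MAP = 161 / (72 + 2) = 161/74 ≈ 2.176.

β̂_MAP = 2.176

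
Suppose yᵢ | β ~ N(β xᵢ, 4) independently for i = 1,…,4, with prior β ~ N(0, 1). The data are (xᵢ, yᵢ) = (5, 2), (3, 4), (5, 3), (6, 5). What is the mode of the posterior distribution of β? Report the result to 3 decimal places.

β̂_MAP = 0.677

log p(β | y) = −Σ(yᵢ − βxᵢ)²/(2·4) − β²/(2·1) + const.
Setting the derivative to zero: Σxᵢ(yᵢ − βxᵢ)/4 − β/1 = 0, so β = Σxᵢyᵢ / (Σxᵢ² + σ²/τ²).
Σxᵢyᵢ = 5·2 + 3·4 + 5·3 + 6·5 = 67; Σxᵢ² = 95; σ²/τ² = 4.
β̂_MAP = 67 / (95 + 4) = 67/99 ≈ 0.677.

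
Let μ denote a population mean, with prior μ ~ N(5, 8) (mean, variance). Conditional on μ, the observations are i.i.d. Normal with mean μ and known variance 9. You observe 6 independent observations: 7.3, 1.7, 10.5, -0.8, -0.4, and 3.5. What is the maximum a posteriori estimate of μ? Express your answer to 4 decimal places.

μ̂_MAP = 3.8491

n = 6; x̄ = (7.3 + 1.7 + 10.5 + (-0.8) + (-0.4) + 3.5)/6 = 21.8/6 = 109/30 ≈ 3.6333.
For a Normal prior and Normal likelihood with known variance, the posterior is Normal; its mode equals its mean, the precision-weighted average.
Prior precision 1/σ₀² = 1/8 = 0.125; data precision n/σ² = 6/9 = 2/3.
μ̂ = (0.125·5 + (2/3)·(109/30)) / (0.125 + 2/3) = (1097/360)/(19/24) = 1097/285 ≈ 3.8491.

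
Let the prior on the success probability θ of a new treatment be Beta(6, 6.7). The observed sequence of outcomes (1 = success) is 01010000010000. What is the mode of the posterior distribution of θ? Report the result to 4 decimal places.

Prior: Beta(6, 6.7).
Data: 3 successes in 14 trials (from the sequence). The binomial likelihood contributes θ^3(1−θ)^11, so the posterior is Beta(6+3, 6.7+11) = Beta(9, 17.7).
For Beta(a, b) with a, b > 1 the mode is (a−1)/(a+b−2) = 8/24.7 ≈ 0.3239.

θ̂_MAP = 0.3239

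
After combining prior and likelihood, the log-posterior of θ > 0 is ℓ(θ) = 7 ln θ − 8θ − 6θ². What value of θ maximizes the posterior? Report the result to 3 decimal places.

θ̂_MAP = 0.500

ℓ'(θ) = 7/θ − 8 − 12θ. Setting this to zero and multiplying by θ: 12θ² + 8θ − 7 = 0.
θ = (−8 + √(8² + 4·12·7)) / (2·12) = (−8 + √400) / 24 = (−8 + 20)/24 = 1/2.
ℓ''(θ) = −7/θ² − 12 < 0, confirming a maximum.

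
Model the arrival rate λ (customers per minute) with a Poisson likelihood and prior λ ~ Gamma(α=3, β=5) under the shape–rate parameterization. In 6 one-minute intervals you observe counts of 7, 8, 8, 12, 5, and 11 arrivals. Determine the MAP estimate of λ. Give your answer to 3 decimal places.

λ̂_MAP = 4.818

Σxᵢ = 7+8+8+12+5+11 = 51, with n = 6.
Posterior ∝ λ^2e^(−5λ) · λ^51e^(−6λ) = λ^53e^(−11λ), i.e. Gamma(shape=54, rate=11).
The mode of a Gamma(a, b) with a ≥ 1 (shape–rate) is (a−1)/b = 53/11 ≈ 4.818.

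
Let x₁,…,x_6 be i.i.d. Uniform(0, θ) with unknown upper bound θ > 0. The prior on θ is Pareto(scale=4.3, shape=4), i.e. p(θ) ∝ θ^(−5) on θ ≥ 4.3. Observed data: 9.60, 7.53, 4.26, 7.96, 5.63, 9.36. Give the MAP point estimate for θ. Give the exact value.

The Uniform(0, θ) likelihood is θ^(−n) for θ ≥ max(xᵢ), zero otherwise. Here max(xᵢ) = 9.60.
Posterior ∝ θ^(−5) · θ^(−6) = θ^(−11) on θ ≥ max(4.3, 9.60) = 9.60.
This density is strictly decreasing in θ, so the posterior mode lies at the lower boundary of the support.

θ̂_MAP = 9.60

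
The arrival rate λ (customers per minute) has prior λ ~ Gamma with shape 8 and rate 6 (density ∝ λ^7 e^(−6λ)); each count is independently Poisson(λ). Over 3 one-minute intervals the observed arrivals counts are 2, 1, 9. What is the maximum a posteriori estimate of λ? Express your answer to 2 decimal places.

Σxᵢ = 2+1+9 = 12, with n = 3.
Posterior ∝ λ^7e^(−6λ) · λ^12e^(−3λ) = λ^19e^(−9λ), i.e. Gamma(shape=20, rate=9).
The mode of a Gamma(a, b) with a ≥ 1 (shape–rate) is (a−1)/b = 19/9 ≈ 2.11.

λ̂_MAP = 2.11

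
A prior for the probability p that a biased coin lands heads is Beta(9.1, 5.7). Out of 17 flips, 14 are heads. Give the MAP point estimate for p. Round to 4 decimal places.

p̂_MAP = 0.7416

Prior: Beta(9.1, 5.7).
Data: 14 successes in 17 trials. The binomial likelihood contributes p^14(1−p)^3, so the posterior is Beta(9.1+14, 5.7+3) = Beta(23.1, 8.7).
For Beta(a, b) with a, b > 1 the mode is (a−1)/(a+b−2) = 22.1/29.8 ≈ 0.7416.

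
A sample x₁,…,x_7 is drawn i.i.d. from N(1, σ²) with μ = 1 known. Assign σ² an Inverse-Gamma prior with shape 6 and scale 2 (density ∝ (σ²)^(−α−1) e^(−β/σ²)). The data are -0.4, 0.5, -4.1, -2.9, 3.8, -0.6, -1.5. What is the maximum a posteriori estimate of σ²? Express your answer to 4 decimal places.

Sum of squared deviations about the known mean: SS = (-0.4−1)² + (0.5−1)² + (-4.1−1)² + (-2.9−1)² + (3.8−1)² + (-0.6−1)² + (-1.5−1)² = 60.08.
The Normal likelihood contributes (σ²)^(−n/2) exp(−SS/(2σ²)), so the posterior is Inverse-Gamma(α + n/2, β + SS/2) = Inverse-Gamma(9.5, 32.04).
The mode of Inverse-Gamma(a, b) is b/(a+1) = 32.04/10.5 ≈ 3.0514.

σ̂²_MAP = 3.0514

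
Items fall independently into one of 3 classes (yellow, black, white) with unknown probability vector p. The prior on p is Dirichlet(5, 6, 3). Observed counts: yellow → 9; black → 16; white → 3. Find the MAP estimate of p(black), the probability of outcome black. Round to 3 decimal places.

The posterior is Dirichlet(αᵢ + nᵢ) = Dirichlet(14, 22, 6).
For a Dirichlet(a₁,…,a_K) with all aᵢ > 1, the mode has j-th component (aⱼ − 1)/(Σaᵢ − K).
Here Σaᵢ = 42 and K = 3, so p(black) = (22 − 1)/(42 − 3) = 21/39 ≈ 0.538.

MAP estimate of p(black) = 0.538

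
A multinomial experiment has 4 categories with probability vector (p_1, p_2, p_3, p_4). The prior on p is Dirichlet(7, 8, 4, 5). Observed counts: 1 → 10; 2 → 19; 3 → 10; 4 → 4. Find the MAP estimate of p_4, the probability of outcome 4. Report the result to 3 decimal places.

MAP estimate: 0.127

The posterior is Dirichlet(αᵢ + nᵢ) = Dirichlet(17, 27, 14, 9).
For a Dirichlet(a₁,…,a_K) with all aᵢ > 1, the mode has j-th component (aⱼ − 1)/(Σaᵢ − K).
Here Σaᵢ = 67 and K = 4, so p_4 = (9 − 1)/(67 − 4) = 8/63 ≈ 0.127.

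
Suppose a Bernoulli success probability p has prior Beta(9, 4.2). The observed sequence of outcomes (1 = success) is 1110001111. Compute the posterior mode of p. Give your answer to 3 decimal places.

Prior: Beta(9, 4.2).
Data: 7 successes in 10 trials (from the sequence). The binomial likelihood contributes p^7(1−p)^3, so the posterior is Beta(9+7, 4.2+3) = Beta(16, 7.2).
For Beta(a, b) with a, b > 1 the mode is (a−1)/(a+b−2) = 15/21.2 ≈ 0.708.

p̂_MAP = 0.708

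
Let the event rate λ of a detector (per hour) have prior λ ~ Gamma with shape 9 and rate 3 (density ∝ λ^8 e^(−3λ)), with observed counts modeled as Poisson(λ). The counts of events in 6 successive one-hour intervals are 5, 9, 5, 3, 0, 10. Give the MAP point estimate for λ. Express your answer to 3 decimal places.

Σxᵢ = 5+9+5+3+0+10 = 32, with n = 6.
Posterior ∝ λ^8e^(−3λ) · λ^32e^(−6λ) = λ^40e^(−9λ), i.e. Gamma(shape=41, rate=9).
The mode of a Gamma(a, b) with a ≥ 1 (shape–rate) is (a−1)/b = 40/9 ≈ 4.444.

λ̂_MAP = 4.444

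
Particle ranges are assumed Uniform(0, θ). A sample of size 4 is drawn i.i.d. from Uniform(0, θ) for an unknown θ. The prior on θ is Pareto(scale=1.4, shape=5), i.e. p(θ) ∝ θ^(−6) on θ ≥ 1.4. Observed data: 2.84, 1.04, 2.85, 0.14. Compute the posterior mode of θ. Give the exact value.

θ̂_MAP = 2.85

The Uniform(0, θ) likelihood is θ^(−n) for θ ≥ max(xᵢ), zero otherwise. Here max(xᵢ) = 2.85.
Posterior ∝ θ^(−6) · θ^(−4) = θ^(−10) on θ ≥ max(1.4, 2.85) = 2.85.
This density is strictly decreasing in θ, so the posterior mode lies at the lower boundary of the support.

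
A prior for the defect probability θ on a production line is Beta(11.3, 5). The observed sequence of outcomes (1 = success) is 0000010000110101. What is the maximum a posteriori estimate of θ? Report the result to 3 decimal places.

θ̂_MAP = 0.505

Prior: Beta(11.3, 5).
Data: 5 successes in 16 trials (from the sequence). The binomial likelihood contributes θ^5(1−θ)^11, so the posterior is Beta(11.3+5, 5+11) = Beta(16.3, 16).
For Beta(a, b) with a, b > 1 the mode is (a−1)/(a+b−2) = 15.3/30.3 ≈ 0.505.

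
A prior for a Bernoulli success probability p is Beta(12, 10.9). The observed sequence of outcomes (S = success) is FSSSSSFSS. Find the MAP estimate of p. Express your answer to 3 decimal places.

Prior: Beta(12, 10.9).
Data: 7 successes in 9 trials (from the sequence). The binomial likelihood contributes p^7(1−p)^2, so the posterior is Beta(12+7, 10.9+2) = Beta(19, 12.9).
For Beta(a, b) with a, b > 1 the mode is (a−1)/(a+b−2) = 18/29.9 ≈ 0.602.

p̂_MAP = 0.602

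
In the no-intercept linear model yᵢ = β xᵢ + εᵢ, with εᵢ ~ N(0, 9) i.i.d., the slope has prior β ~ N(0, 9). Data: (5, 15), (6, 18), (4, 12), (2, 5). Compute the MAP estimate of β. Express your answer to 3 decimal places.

β̂_MAP = 2.939

log p(β | y) = −Σ(yᵢ − βxᵢ)²/(2·9) − β²/(2·9) + const.
Setting the derivative to zero: Σxᵢ(yᵢ − βxᵢ)/9 − β/9 = 0, so β = Σxᵢyᵢ / (Σxᵢ² + σ²/τ²).
Σxᵢyᵢ = 5·15 + 6·18 + 4·12 + 2·5 = 241; Σxᵢ² = 81; σ²/τ² = 1.
β̂_MAP = 241 / (81 + 1) = 241/82 ≈ 2.939.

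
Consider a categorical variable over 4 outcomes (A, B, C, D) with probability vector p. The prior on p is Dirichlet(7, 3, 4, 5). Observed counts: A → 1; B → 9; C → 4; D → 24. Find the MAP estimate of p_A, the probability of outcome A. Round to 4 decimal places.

The posterior is Dirichlet(αᵢ + nᵢ) = Dirichlet(8, 12, 8, 29).
For a Dirichlet(a₁,…,a_K) with all aᵢ > 1, the mode has j-th component (aⱼ − 1)/(Σaᵢ − K).
Here Σaᵢ = 57 and K = 4, so p_A = (8 − 1)/(57 − 4) = 7/53 ≈ 0.1321.

MAP estimate of p_A = 0.1321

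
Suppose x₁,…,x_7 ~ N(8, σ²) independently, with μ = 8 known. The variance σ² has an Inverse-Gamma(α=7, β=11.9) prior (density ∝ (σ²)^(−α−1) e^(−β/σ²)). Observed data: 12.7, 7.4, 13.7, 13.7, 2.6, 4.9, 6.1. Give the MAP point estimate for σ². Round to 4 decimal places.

Sum of squared deviations about the known mean: SS = (12.7−8)² + (7.4−8)² + (13.7−8)² + (13.7−8)² + (2.6−8)² + (4.9−8)² + (6.1−8)² = 129.81.
The Normal likelihood contributes (σ²)^(−n/2) exp(−SS/(2σ²)), so the posterior is Inverse-Gamma(α + n/2, β + SS/2) = Inverse-Gamma(10.5, 76.805).
The mode of Inverse-Gamma(a, b) is b/(a+1) = 76.805/11.5 ≈ 6.6787.

σ̂²_MAP = 6.6787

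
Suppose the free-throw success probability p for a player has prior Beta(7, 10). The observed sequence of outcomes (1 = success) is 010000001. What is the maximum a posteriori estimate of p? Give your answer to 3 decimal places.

p̂_MAP = 0.333

Prior: Beta(7, 10).
Data: 2 successes in 9 trials (from the sequence). The binomial likelihood contributes p^2(1−p)^7, so the posterior is Beta(7+2, 10+7) = Beta(9, 17).
For Beta(a, b) with a, b > 1 the mode is (a−1)/(a+b−2) = 8/24 ≈ 0.333.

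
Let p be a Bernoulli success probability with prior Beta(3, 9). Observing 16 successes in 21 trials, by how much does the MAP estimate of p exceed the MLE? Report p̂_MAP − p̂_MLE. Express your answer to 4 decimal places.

MAP − MLE = -0.1813

Posterior is Beta(19, 14); MAP = (19−1)/(33−2) = 18/31 ≈ 0.58065.
MLE ignores the prior: p̂_MLE = k/n = 16/21 ≈ 0.76190.
Difference = 18/31 − 16/21 = -118/651 ≈ -0.1813.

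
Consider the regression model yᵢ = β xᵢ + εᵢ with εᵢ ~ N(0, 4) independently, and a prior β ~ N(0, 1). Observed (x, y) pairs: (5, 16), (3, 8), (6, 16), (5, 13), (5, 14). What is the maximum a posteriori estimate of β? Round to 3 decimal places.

β̂_MAP = 2.702

log p(β | y) = −Σ(yᵢ − βxᵢ)²/(2·4) − β²/(2·1) + const.
Setting the derivative to zero: Σxᵢ(yᵢ − βxᵢ)/4 − β/1 = 0, so β = Σxᵢyᵢ / (Σxᵢ² + σ²/τ²).
Σxᵢyᵢ = 5·16 + 3·8 + 6·16 + 5·13 + 5·14 = 335; Σxᵢ² = 120; σ²/τ² = 4.
β̂_MAP = 335 / (120 + 4) = 335/124 ≈ 2.702.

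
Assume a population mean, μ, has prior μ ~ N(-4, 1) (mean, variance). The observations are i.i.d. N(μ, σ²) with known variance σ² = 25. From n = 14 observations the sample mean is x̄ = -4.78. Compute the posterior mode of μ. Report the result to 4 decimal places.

n = 14, x̄ = -4.78.
For a Normal prior and Normal likelihood with known variance, the posterior is Normal; its mode equals its mean, the precision-weighted average.
Prior precision 1/σ₀² = 1/1 = 1; data precision n/σ² = 14/25 = 0.56.
μ̂ = (1·(-4) + 0.56·(-4.78)) / (1 + 0.56) = (-6.6768)/1.56 = -4.2800.

μ̂_MAP = -4.2800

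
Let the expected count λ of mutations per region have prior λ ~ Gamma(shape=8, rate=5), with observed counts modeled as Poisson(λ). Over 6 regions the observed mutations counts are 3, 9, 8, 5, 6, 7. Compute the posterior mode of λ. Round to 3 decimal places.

λ̂_MAP = 4.091

Σxᵢ = 3+9+8+5+6+7 = 38, with n = 6.
Posterior ∝ λ^7e^(−5λ) · λ^38e^(−6λ) = λ^45e^(−11λ), i.e. Gamma(shape=46, rate=11).
The mode of a Gamma(a, b) with a ≥ 1 (shape–rate) is (a−1)/b = 45/11 ≈ 4.091.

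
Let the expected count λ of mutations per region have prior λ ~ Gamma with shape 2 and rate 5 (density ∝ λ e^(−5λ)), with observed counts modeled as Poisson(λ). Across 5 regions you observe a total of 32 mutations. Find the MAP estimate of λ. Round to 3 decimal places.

λ̂_MAP = 3.300

Σxᵢ = 32, n = 5.
Posterior ∝ λe^(−5λ) · λ^32e^(−5λ) = λ^33e^(−10λ), i.e. Gamma(shape=34, rate=10).
The mode of a Gamma(a, b) with a ≥ 1 (shape–rate) is (a−1)/b = 33/10 ≈ 3.300.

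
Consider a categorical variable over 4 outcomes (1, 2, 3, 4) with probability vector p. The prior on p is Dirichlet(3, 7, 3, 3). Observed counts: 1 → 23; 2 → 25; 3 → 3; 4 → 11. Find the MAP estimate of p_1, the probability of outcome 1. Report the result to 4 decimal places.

MAP estimate: 0.3378

The posterior is Dirichlet(αᵢ + nᵢ) = Dirichlet(26, 32, 6, 14).
For a Dirichlet(a₁,…,a_K) with all aᵢ > 1, the mode has j-th component (aⱼ − 1)/(Σaᵢ − K).
Here Σaᵢ = 78 and K = 4, so p_1 = (26 − 1)/(78 − 4) = 25/74 ≈ 0.3378.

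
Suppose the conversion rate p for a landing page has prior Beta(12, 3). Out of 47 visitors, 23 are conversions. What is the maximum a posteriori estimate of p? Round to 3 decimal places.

Prior: Beta(12, 3).
Data: 23 successes in 47 trials. The binomial likelihood contributes p^23(1−p)^24, so the posterior is Beta(12+23, 3+24) = Beta(35, 27).
For Beta(a, b) with a, b > 1 the mode is (a−1)/(a+b−2) = 34/60 ≈ 0.567.

p̂_MAP = 0.567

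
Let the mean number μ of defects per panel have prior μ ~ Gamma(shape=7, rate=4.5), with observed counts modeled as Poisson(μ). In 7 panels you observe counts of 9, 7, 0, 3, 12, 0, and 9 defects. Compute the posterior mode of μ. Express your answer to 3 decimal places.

Σxᵢ = 9+7+0+3+12+0+9 = 40, with n = 7.
Posterior ∝ μ^6e^(−4.5μ) · μ^40e^(−7μ) = μ^46e^(−11.5μ), i.e. Gamma(shape=47, rate=11.5).
The mode of a Gamma(a, b) with a ≥ 1 (shape–rate) is (a−1)/b = 46/11.5 ≈ 4.000.

μ̂_MAP = 4.000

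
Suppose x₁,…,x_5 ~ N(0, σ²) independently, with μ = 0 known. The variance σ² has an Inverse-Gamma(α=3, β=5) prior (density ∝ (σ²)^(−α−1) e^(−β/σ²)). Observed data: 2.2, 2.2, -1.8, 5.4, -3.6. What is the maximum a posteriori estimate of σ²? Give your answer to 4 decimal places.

σ̂²_MAP = 5.0031

Sum of squared deviations about the known mean: SS = (2.2−0)² + (2.2−0)² + (-1.8−0)² + (5.4−0)² + (-3.6−0)² = 55.04.
The Normal likelihood contributes (σ²)^(−n/2) exp(−SS/(2σ²)), so the posterior is Inverse-Gamma(α + n/2, β + SS/2) = Inverse-Gamma(5.5, 32.52).
The mode of Inverse-Gamma(a, b) is b/(a+1) = 32.52/6.5 ≈ 5.0031.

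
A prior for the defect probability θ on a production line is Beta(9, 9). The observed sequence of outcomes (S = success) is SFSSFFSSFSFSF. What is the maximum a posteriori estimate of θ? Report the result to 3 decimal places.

Prior: Beta(9, 9).
Data: 7 successes in 13 trials (from the sequence). The binomial likelihood contributes θ^7(1−θ)^6, so the posterior is Beta(9+7, 9+6) = Beta(16, 15).
For Beta(a, b) with a, b > 1 the mode is (a−1)/(a+b−2) = 15/29 ≈ 0.517.

θ̂_MAP = 0.517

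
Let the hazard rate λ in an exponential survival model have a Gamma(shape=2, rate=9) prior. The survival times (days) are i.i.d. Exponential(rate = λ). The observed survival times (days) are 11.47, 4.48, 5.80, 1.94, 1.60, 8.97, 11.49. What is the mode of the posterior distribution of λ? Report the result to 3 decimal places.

The Exponential(rate=λ) likelihood is ∝ λ^n e^(−λΣtᵢ). Here n = 7 and Σtᵢ = 11.47 + 4.48 + 5.80 + 1.94 + 1.60 + 8.97 + 11.49 = 45.75.
Posterior ∝ λe^(−9λ) · λ^7e^(−45.75λ) = λ^8e^(−54.75λ), i.e. Gamma(9, 54.75).
Mode = (a−1)/b = 8/54.75 ≈ 0.146.

λ̂_MAP = 0.146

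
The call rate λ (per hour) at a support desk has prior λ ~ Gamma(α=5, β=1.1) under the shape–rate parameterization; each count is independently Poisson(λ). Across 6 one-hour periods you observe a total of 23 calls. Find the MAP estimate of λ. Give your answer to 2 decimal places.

λ̂_MAP = 3.80

Σxᵢ = 23, n = 6.
Posterior ∝ λ^4e^(−1.1λ) · λ^23e^(−6λ) = λ^27e^(−7.1λ), i.e. Gamma(shape=28, rate=7.1).
The mode of a Gamma(a, b) with a ≥ 1 (shape–rate) is (a−1)/b = 27/7.1 ≈ 3.80.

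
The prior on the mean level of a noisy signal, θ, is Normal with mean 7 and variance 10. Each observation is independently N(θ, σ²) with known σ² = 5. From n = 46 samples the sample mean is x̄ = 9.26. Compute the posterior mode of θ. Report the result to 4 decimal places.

θ̂_MAP = 9.2357

n = 46, x̄ = 9.26.
For a Normal prior and Normal likelihood with known variance, the posterior is Normal; its mode equals its mean, the precision-weighted average.
Prior precision 1/σ₀² = 1/10 = 0.1; data precision n/σ² = 46/5 = 9.2.
θ̂ = (0.1·7 + 9.2·9.26) / (0.1 + 9.2) = 85.892/9.3 = 21473/2325 ≈ 9.2357.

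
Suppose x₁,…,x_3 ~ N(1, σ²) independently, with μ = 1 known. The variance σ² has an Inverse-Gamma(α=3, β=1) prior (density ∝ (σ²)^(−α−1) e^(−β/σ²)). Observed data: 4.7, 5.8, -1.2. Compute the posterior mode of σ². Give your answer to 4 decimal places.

σ̂²_MAP = 3.9609

Sum of squared deviations about the known mean: SS = (4.7−1)² + (5.8−1)² + (-1.2−1)² = 41.57.
The Normal likelihood contributes (σ²)^(−n/2) exp(−SS/(2σ²)), so the posterior is Inverse-Gamma(α + n/2, β + SS/2) = Inverse-Gamma(4.5, 21.785).
The mode of Inverse-Gamma(a, b) is b/(a+1) = 21.785/5.5 ≈ 3.9609.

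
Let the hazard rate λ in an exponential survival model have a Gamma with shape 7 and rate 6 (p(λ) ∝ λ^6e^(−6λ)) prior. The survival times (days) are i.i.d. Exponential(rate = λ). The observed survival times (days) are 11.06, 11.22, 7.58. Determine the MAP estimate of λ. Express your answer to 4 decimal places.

The Exponential(rate=λ) likelihood is ∝ λ^n e^(−λΣtᵢ). Here n = 3 and Σtᵢ = 11.06 + 11.22 + 7.58 = 29.86.
Posterior ∝ λ^6e^(−6λ) · λ^3e^(−29.86λ) = λ^9e^(−35.86λ), i.e. Gamma(10, 35.86).
Mode = (a−1)/b = 9/35.86 ≈ 0.2510.

λ̂_MAP = 0.2510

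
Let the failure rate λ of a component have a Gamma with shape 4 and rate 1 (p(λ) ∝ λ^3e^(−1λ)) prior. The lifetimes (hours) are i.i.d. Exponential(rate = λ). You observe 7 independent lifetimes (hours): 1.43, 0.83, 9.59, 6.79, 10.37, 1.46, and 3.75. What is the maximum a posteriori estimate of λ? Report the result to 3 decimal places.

λ̂_MAP = 0.284

The Exponential(rate=λ) likelihood is ∝ λ^n e^(−λΣtᵢ). Here n = 7 and Σtᵢ = 1.43 + 0.83 + 9.59 + 6.79 + 10.37 + 1.46 + 3.75 = 34.22.
Posterior ∝ λ^3e^(−1λ) · λ^7e^(−34.22λ) = λ^10e^(−35.22λ), i.e. Gamma(11, 35.22).
Mode = (a−1)/b = 10/35.22 ≈ 0.284.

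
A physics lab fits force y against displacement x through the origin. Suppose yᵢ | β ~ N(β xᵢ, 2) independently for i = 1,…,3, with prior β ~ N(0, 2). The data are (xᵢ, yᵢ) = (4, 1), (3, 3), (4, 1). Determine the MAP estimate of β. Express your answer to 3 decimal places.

β̂_MAP = 0.405

log p(β | y) = −Σ(yᵢ − βxᵢ)²/(2·2) − β²/(2·2) + const.
Setting the derivative to zero: Σxᵢ(yᵢ − βxᵢ)/2 − β/2 = 0, so β = Σxᵢyᵢ / (Σxᵢ² + σ²/τ²).
Σxᵢyᵢ = 4·1 + 3·3 + 4·1 = 17; Σxᵢ² = 41; σ²/τ² = 1.
β̂_MAP = 17 / (41 + 1) = 17/42 ≈ 0.405.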